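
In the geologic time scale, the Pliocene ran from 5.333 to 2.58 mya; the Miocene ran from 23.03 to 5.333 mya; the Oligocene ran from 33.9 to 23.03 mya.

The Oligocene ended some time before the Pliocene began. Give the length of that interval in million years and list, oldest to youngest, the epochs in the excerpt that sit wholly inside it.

End of Oligocene = 23.03 Ma; start of Pliocene = 5.333 Ma.
Gap = 23.03 − 5.333 = 17.697 Myr.
Epochs wholly inside 23.03–5.333 Ma: Miocene (23.03–5.333).

17.697 million years; Miocene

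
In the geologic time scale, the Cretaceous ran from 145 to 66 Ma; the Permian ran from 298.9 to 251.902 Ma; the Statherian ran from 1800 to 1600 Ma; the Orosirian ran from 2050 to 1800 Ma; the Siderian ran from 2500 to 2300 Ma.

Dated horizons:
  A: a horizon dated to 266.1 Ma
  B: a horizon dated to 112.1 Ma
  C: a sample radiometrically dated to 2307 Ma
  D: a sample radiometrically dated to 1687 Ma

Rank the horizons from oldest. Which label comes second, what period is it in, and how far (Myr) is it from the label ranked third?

Larger Ma means older, so oldest first: C 2307 > D 1687 > A 266.1 > B 112.1.
Counting 2 along gives D (1687 Ma); the excerpt puts that inside the Statherian, 1800–1600 Ma.
Next in line is A (266.1 Ma), and 1687 − 266.1 = 1420.9 Myr.

D, in the Statherian; 1420.9 million years to A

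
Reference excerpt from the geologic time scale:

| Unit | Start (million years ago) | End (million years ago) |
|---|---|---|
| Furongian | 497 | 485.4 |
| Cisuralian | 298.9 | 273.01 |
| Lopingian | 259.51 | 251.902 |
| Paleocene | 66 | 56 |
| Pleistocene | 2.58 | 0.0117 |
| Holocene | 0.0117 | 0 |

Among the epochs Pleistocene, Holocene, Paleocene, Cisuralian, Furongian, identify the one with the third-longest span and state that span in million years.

Paleocene, 10 million years

Durations: Pleistocene 2.5683; Holocene 0.0117; Paleocene 10; Cisuralian 25.89; Furongian 11.6 Myr.
Sorted longest-first: Cisuralian (25.89), Furongian (11.6), Paleocene (10), Pleistocene (2.5683), Holocene (0.0117).
The third longest is Paleocene at 10 Myr.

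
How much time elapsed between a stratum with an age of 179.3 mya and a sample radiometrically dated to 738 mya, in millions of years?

738 − 179.3 = 558.7 million years.

558.7 million years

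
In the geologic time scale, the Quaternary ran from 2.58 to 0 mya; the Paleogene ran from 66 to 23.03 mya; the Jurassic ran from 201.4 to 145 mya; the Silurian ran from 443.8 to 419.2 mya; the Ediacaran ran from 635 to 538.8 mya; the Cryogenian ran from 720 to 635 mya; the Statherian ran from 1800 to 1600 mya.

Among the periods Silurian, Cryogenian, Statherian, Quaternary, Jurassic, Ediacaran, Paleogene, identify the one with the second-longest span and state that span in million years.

Ediacaran, 96.2 million years

Start − end for each: Silurian 443.8 − 419.2 = 24.6; Cryogenian 720 − 635 = 85; Statherian 1800 − 1600 = 200; Quaternary 2.58 − 0 = 2.58; Jurassic 201.4 − 145 = 56.4; Ediacaran 635 − 538.8 = 96.2; Paleogene 66 − 23.03 = 42.97.
Ranking these from longest: Statherian > Ediacaran > Cryogenian > Jurassic > Paleogene > Silurian > Quaternary.
Position 2 in that ranking is Ediacaran, which lasted 96.2 Myr.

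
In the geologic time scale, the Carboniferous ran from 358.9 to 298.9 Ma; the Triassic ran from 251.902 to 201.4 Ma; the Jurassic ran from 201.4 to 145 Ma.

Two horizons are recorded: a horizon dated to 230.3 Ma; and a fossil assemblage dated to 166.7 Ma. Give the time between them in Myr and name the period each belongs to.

Elapsed time: 230.3 − 166.7 = 63.6 Myr.
230.3 Ma lies within 251.902–201.4 Ma: Triassic.
166.7 Ma lies within 201.4–145 Ma: Jurassic.

63.6 million years apart; the first in the Triassic, the second in the Jurassic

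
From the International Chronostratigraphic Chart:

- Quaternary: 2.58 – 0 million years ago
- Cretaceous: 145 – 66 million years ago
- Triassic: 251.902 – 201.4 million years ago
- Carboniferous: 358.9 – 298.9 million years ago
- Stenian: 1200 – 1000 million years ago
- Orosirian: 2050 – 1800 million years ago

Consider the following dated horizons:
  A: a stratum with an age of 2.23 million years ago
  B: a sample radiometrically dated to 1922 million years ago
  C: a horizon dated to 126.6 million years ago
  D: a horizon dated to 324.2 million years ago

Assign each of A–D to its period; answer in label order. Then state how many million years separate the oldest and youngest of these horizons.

A: 2.23 Ma lies in 2.58–0 Ma, so Quaternary.
B: 1922 Ma lies in 2050–1800 Ma, so Orosirian.
C: 126.6 Ma lies in 145–66 Ma, so Cretaceous.
D: 324.2 Ma lies in 358.9–298.9 Ma, so Carboniferous.
Oldest = 1922 Ma, youngest = 2.23 Ma → span 1919.77 Myr.

A — Quaternary; B — Orosirian; C — Cretaceous; D — Carboniferous; span 1919.77 million years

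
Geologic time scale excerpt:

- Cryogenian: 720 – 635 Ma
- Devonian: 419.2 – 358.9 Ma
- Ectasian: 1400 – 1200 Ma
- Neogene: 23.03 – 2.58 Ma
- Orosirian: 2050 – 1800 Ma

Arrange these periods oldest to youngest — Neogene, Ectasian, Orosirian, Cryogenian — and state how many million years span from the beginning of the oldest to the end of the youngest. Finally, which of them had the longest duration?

Start ages (Ma): Orosirian 2050, Ectasian 1400, Cryogenian 720, Neogene 23.03.
Ordered oldest to youngest: Orosirian, Ectasian, Cryogenian, Neogene.
Span = 2050 − 2.58 = 2047.42 Myr.
Durations: Cryogenian 85, Neogene 20.45, Ectasian 200, Orosirian 250 → longest is Orosirian (250 Myr).

Orosirian → Ectasian → Cryogenian → Neogene; total span 2047.42 Myr; longest is Orosirian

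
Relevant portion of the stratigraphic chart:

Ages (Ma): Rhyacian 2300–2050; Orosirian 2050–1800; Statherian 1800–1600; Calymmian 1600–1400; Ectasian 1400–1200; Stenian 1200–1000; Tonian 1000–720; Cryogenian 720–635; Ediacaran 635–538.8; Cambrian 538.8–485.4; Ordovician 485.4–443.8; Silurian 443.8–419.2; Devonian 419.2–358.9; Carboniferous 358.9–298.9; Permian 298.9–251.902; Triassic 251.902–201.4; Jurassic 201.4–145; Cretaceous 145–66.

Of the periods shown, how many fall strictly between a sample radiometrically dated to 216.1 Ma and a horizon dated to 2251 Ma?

2251 Ma sits inside the Rhyacian (2300–2050) and 216.1 Ma inside the Triassic (251.902–201.4); neither of those is wholly between the two dates.
The listed periods lying completely between them are Orosirian, Statherian, Calymmian, Ectasian, Stenian, Tonian, Cryogenian, Ediacaran, Cambrian, Ordovician, Silurian, Devonian, Carboniferous, Permian — 14 in all.

14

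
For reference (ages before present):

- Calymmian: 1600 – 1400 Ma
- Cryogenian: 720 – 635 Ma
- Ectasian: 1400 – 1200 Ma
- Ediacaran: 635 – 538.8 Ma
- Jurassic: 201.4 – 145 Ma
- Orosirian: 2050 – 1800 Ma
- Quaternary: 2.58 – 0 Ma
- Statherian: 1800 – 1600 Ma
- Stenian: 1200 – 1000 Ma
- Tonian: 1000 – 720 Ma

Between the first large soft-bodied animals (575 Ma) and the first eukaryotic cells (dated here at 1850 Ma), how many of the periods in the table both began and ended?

6

The older date is 1850 Ma and the younger is 575 Ma.
Periods with start < 1850 and end > 575 Ma: Statherian (1800–1600), Calymmian (1600–1400), Ectasian (1400–1200), Stenian (1200–1000), Tonian (1000–720), Cryogenian (720–635).
That is 6 complete periods.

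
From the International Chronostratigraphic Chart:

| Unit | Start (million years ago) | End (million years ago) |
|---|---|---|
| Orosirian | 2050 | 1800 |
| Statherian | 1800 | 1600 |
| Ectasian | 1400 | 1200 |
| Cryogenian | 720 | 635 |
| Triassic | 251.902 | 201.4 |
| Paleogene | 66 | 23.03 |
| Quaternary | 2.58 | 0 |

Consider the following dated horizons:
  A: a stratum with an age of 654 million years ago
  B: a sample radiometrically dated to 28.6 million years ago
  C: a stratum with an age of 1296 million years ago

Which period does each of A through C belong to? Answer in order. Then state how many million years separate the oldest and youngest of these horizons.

A — Cryogenian; B — Paleogene; C — Ectasian; span 1267.4 million years

Match each age against the start–end ranges in the excerpt: A = 654 Ma → Cryogenian (720–635); B = 28.6 Ma → Paleogene (66–23.03); C = 1296 Ma → Ectasian (1400–1200).
The largest age is 1296 Ma and the smallest is 28.6 Ma; their difference is 1267.4 Myr.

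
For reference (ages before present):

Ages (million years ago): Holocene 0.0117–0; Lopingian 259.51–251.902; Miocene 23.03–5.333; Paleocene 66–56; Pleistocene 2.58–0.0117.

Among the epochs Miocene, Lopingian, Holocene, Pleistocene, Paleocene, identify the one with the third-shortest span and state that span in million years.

Start − end for each: Miocene 23.03 − 5.333 = 17.697; Lopingian 259.51 − 251.902 = 7.608; Holocene 0.0117 − 0 = 0.0117; Pleistocene 2.58 − 0.0117 = 2.5683; Paleocene 66 − 56 = 10.
Ranking these from shortest: Holocene < Pleistocene < Lopingian < Paleocene < Miocene.
Position 3 in that ranking is Lopingian, which lasted 7.608 Myr.

Lopingian, 7.608 million years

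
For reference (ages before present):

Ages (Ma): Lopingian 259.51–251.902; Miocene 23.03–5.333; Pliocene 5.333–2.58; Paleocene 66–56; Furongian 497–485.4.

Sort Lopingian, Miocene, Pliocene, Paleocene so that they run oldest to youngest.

Lopingian, Paleocene, Miocene, Pliocene

Sorting by start age (descending Ma, since larger Ma = older): Lopingian start 259.51, Paleocene start 66, Miocene start 23.03, Pliocene start 5.333.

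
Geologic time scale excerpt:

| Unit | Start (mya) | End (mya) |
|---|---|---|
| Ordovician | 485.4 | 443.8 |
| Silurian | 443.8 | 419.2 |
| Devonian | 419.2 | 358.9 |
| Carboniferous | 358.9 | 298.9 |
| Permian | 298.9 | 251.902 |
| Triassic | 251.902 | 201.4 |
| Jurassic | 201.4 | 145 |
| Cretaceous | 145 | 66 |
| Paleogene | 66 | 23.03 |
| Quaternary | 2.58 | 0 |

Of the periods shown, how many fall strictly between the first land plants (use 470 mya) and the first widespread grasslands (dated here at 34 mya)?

7

The older date is 470 Ma and the younger is 34 Ma.
Periods with start < 470 and end > 34 Ma: Silurian (443.8–419.2), Devonian (419.2–358.9), Carboniferous (358.9–298.9), Permian (298.9–251.902), Triassic (251.902–201.4), Jurassic (201.4–145), Cretaceous (145–66).
That is 7 complete periods.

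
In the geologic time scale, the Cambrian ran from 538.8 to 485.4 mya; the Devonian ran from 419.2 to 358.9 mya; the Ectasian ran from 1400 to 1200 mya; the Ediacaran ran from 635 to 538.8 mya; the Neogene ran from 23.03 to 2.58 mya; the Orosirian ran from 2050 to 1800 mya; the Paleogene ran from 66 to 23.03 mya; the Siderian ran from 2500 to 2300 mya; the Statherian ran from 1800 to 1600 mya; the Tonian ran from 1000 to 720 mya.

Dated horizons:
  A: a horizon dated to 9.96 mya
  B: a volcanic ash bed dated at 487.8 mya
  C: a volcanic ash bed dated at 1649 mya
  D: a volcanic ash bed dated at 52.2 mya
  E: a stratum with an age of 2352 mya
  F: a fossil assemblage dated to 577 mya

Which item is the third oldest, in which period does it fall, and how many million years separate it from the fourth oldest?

Larger Ma means older, so oldest first: E 2352 > C 1649 > F 577 > B 487.8 > D 52.2 > A 9.96.
Counting 3 along gives F (577 Ma); the excerpt puts that inside the Ediacaran, 635–538.8 Ma.
Next in line is B (487.8 Ma), and 577 − 487.8 = 89.2 Myr.

F, in the Ediacaran; 89.2 million years to B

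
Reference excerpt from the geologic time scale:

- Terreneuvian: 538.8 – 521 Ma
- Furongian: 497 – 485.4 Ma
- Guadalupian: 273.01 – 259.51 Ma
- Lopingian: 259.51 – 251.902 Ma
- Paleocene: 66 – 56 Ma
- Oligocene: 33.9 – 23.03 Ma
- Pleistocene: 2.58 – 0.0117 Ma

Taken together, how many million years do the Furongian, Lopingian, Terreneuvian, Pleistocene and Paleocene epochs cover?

Each duration: Furongian = 11.6; Lopingian = 7.608; Terreneuvian = 17.8; Pleistocene = 2.5683; Paleocene = 10.
Sum: 11.6 + 7.608 + 17.8 + 2.5683 + 10 = 49.5763 Myr.

49.5763 million years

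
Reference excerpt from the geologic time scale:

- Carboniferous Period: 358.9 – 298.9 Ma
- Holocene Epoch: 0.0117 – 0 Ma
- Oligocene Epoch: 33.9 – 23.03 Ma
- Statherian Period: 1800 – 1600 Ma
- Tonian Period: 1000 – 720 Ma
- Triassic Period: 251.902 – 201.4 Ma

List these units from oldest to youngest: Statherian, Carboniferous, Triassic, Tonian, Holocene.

Statherian → Tonian → Carboniferous → Triassic → Holocene

Read off each span (Ma): Statherian 1800–1600; Carboniferous 358.9–298.9; Triassic 251.902–201.4; Tonian 1000–720; Holocene 0.0117–0.
Larger Ma is older, so oldest→youngest is Statherian, Tonian, Carboniferous, Triassic, Holocene.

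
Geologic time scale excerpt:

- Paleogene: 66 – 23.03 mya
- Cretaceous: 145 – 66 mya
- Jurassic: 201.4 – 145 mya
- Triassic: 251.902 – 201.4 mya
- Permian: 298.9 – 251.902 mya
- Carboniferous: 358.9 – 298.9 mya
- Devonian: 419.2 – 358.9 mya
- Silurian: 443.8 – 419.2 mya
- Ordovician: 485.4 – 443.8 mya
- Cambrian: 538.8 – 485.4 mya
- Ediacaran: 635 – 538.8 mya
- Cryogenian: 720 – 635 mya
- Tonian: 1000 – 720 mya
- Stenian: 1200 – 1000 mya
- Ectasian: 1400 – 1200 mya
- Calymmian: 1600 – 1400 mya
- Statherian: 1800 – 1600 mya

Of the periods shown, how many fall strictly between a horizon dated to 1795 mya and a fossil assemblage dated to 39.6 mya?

15

1795 Ma sits inside the Statherian (1800–1600) and 39.6 Ma inside the Paleogene (66–23.03); neither of those is wholly between the two dates.
The listed periods lying completely between them are Calymmian, Ectasian, Stenian, Tonian, Cryogenian, Ediacaran, Cambrian, Ordovician, Silurian, Devonian, Carboniferous, Permian, Triassic, Jurassic, Cretaceous — 15 in all.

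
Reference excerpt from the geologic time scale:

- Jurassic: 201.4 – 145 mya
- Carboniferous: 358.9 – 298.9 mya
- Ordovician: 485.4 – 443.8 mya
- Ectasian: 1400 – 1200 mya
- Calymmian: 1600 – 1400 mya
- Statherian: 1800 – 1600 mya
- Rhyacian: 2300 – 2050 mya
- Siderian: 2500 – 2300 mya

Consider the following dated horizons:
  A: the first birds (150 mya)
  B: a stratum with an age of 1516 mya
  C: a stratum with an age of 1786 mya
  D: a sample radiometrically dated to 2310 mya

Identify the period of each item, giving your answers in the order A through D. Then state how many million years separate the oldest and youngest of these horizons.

A: 150 Ma lies in 201.4–145 Ma, so Jurassic.
B: 1516 Ma lies in 1600–1400 Ma, so Calymmian.
C: 1786 Ma lies in 1800–1600 Ma, so Statherian.
D: 2310 Ma lies in 2500–2300 Ma, so Siderian.
Oldest = 2310 Ma, youngest = 150 Ma → span 2160 Myr.

A — Jurassic; B — Calymmian; C — Statherian; D — Siderian; span 2160 million years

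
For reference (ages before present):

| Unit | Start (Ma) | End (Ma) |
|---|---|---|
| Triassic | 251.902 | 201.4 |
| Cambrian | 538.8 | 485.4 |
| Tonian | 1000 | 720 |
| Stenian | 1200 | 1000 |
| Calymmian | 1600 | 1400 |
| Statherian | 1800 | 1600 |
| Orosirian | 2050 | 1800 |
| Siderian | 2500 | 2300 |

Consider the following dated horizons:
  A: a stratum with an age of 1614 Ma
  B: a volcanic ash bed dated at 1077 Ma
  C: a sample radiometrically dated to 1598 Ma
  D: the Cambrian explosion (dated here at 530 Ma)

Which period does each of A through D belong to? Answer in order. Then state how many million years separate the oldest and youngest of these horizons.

A — Statherian; B — Stenian; C — Calymmian; D — Cambrian; span 1084 million years

Match each age against the start–end ranges in the excerpt: A = 1614 Ma → Statherian (1800–1600); B = 1077 Ma → Stenian (1200–1000); C = 1598 Ma → Calymmian (1600–1400); D = 530 Ma → Cambrian (538.8–485.4).
The largest age is 1614 Ma and the smallest is 530 Ma; their difference is 1084 Myr.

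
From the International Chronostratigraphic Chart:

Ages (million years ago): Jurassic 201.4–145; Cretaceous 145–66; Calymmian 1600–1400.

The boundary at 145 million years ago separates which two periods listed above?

The Jurassic ends at 145 million years ago and the Cretaceous begins at 145 million years ago, so they share that boundary.

Jurassic and Cretaceous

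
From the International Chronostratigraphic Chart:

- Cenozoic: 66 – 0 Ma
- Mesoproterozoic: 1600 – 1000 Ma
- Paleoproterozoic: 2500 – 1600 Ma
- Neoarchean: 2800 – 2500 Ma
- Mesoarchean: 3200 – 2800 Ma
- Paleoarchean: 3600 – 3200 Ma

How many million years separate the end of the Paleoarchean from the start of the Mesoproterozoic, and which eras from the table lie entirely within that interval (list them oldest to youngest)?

1600 million years; Mesoarchean, Neoarchean, Paleoproterozoic

The Paleoarchean closes at 3200 Ma and the Mesoproterozoic opens at 1600 Ma, so the interval is 3200 − 1600 = 1600 Myr.
An era fits inside if it starts at or after 3200 Ma and ends at or before 1600 Ma; oldest first that gives Mesoarchean, Neoarchean, Paleoproterozoic.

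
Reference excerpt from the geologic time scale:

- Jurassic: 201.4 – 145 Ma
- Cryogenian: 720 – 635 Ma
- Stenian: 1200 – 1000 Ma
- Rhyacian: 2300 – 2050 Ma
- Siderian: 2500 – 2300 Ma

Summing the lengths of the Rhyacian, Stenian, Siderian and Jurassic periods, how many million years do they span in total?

Each duration: Rhyacian = 250; Stenian = 200; Siderian = 200; Jurassic = 56.4.
Sum: 250 + 200 + 200 + 56.4 = 706.4 Myr.

706.4 million years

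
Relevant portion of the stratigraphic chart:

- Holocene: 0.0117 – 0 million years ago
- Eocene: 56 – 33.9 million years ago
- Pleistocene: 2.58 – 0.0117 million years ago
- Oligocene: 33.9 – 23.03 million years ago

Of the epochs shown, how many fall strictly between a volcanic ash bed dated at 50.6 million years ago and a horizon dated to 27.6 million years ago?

0

Checking each listed span, none has both start < 50.6 Ma and end > 27.6 Ma — every epoch straddles one of the two dates or lies outside them — so the count is 0.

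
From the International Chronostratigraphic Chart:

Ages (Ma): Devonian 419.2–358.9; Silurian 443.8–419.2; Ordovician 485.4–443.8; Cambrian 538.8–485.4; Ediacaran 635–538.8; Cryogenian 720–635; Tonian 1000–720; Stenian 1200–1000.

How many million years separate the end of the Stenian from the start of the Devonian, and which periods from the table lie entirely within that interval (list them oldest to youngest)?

The Stenian closes at 1000 Ma and the Devonian opens at 419.2 Ma, so the interval is 1000 − 419.2 = 580.8 Myr.
A period fits inside if it starts at or after 1000 Ma and ends at or before 419.2 Ma; oldest first that gives Tonian, Cryogenian, Ediacaran, Cambrian, Ordovician, Silurian.

580.8 million years; Tonian, Cryogenian, Ediacaran, Cambrian, Ordovician, Silurian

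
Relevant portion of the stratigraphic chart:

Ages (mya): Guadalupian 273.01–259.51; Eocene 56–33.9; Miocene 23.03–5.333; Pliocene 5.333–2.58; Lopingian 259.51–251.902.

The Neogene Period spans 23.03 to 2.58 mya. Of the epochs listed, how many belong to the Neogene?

2

Epochs inside 23.03–2.58 Ma: Miocene, Pliocene — 2 in total.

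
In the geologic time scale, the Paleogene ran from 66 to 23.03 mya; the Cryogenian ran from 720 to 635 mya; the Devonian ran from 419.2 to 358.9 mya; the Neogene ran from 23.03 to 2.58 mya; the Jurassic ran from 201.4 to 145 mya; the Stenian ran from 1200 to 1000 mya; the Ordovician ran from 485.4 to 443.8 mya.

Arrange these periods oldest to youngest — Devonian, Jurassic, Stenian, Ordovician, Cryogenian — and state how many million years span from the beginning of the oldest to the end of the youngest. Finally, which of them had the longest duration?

Start ages (Ma): Stenian 1200, Cryogenian 720, Ordovician 485.4, Devonian 419.2, Jurassic 201.4.
Ordered oldest to youngest: Stenian, Cryogenian, Ordovician, Devonian, Jurassic.
Span = 1200 − 145 = 1055 Myr.
Durations: Jurassic 56.4, Cryogenian 85, Devonian 60.3, Stenian 200, Ordovician 41.6 → longest is Stenian (200 Myr).

Stenian, Cryogenian, Ordovician, Devonian, Jurassic; total span 1055 Myr; longest is Stenian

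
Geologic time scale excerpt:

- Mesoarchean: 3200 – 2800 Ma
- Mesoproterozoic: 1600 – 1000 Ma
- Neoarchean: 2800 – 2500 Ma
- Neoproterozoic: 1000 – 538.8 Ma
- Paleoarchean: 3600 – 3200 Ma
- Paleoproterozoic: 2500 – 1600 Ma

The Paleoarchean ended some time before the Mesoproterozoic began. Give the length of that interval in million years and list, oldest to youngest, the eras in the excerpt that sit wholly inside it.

End of Paleoarchean = 3200 Ma; start of Mesoproterozoic = 1600 Ma.
Gap = 3200 − 1600 = 1600 Myr.
Eras wholly inside 3200–1600 Ma: Mesoarchean (3200–2800), Neoarchean (2800–2500), Paleoproterozoic (2500–1600).

1600 million years; Mesoarchean, Neoarchean, Paleoproterozoic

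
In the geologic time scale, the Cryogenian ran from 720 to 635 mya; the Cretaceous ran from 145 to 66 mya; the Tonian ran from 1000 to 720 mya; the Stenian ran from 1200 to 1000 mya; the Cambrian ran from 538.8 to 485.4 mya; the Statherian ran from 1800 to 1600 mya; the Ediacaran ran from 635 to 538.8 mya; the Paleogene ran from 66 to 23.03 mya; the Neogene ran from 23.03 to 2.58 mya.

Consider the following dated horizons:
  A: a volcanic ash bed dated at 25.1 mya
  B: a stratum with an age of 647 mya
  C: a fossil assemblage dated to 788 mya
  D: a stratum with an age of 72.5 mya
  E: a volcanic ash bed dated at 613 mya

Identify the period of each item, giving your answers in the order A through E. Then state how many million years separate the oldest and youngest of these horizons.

A — Paleogene; B — Cryogenian; C — Tonian; D — Cretaceous; E — Ediacaran; span 762.9 million years

Match each age against the start–end ranges in the excerpt: A = 25.1 Ma → Paleogene (66–23.03); B = 647 Ma → Cryogenian (720–635); C = 788 Ma → Tonian (1000–720); D = 72.5 Ma → Cretaceous (145–66); E = 613 Ma → Ediacaran (635–538.8).
The largest age is 788 Ma and the smallest is 25.1 Ma; their difference is 762.9 Myr.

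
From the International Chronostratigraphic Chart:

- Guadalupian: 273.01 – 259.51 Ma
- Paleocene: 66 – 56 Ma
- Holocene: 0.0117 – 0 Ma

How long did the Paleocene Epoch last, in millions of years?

10 million years

66 − 56 = 10 million years.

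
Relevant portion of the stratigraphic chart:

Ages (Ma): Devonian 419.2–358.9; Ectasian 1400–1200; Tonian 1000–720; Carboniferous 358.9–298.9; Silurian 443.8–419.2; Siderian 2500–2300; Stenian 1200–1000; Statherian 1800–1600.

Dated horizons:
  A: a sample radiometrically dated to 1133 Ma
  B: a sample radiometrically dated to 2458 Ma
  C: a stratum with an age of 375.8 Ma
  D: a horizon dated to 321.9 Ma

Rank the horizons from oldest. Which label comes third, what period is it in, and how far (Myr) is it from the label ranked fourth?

Larger Ma means older, so oldest first: B 2458 > A 1133 > C 375.8 > D 321.9.
Counting 3 along gives C (375.8 Ma); the excerpt puts that inside the Devonian, 419.2–358.9 Ma.
Next in line is D (321.9 Ma), and 375.8 − 321.9 = 53.9 Myr.

C, in the Devonian; 53.9 million years to D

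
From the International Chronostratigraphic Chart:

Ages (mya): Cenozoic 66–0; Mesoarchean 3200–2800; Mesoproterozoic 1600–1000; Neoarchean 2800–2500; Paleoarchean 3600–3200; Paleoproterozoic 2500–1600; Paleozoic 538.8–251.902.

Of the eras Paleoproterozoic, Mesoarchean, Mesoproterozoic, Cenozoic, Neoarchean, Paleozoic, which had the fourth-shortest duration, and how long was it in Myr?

Durations: Paleoproterozoic 900; Mesoarchean 400; Mesoproterozoic 600; Cenozoic 66; Neoarchean 300; Paleozoic 286.898 Myr.
Sorted shortest-first: Cenozoic (66), Paleozoic (286.898), Neoarchean (300), Mesoarchean (400), Mesoproterozoic (600), Paleoproterozoic (900).
The fourth shortest is Mesoarchean at 400 Myr.

Mesoarchean, 400 million years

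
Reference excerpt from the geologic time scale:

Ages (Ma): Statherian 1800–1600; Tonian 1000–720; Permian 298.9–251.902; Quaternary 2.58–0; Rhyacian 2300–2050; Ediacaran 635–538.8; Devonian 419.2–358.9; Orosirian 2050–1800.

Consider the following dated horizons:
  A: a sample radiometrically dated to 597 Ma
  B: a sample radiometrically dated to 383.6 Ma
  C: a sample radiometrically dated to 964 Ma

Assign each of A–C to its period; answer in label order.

A: 597 Ma lies in 635–538.8 Ma, so Ediacaran.
B: 383.6 Ma lies in 419.2–358.9 Ma, so Devonian.
C: 964 Ma lies in 1000–720 Ma, so Tonian.

A — Ediacaran; B — Devonian; C — Tonian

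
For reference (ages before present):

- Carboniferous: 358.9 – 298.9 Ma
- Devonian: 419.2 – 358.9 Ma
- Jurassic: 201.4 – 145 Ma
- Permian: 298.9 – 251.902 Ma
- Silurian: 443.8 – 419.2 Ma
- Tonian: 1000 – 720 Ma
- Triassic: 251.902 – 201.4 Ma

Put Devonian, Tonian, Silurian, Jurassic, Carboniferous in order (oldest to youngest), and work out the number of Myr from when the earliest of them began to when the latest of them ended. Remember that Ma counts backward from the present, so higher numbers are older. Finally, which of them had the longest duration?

From the excerpt: Devonian 419.2–358.9; Tonian 1000–720; Silurian 443.8–419.2; Jurassic 201.4–145; Carboniferous 358.9–298.9 (Ma).
Larger Ma is earlier, so the oldest is Tonian and the youngest is Jurassic; oldest to youngest: Tonian, Silurian, Devonian, Carboniferous, Jurassic.
Oldest start 1000 minus youngest end 145 gives 855 Myr overall.
Individual lengths (start − end): Devonian 60.3; Silurian 24.6; Carboniferous 60; Tonian 280; Jurassic 56.4. The largest is Tonian at 280 Myr.

Tonian → Silurian → Devonian → Carboniferous → Jurassic; total span 855 Myr; longest is Tonian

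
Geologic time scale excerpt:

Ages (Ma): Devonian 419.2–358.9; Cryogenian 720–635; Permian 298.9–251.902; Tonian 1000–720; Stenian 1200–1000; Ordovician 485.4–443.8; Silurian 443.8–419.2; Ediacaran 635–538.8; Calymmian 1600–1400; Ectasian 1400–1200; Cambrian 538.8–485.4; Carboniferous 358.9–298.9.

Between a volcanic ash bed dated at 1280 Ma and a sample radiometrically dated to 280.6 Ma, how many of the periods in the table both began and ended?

9

The older date is 1280 Ma and the younger is 280.6 Ma.
Periods with start < 1280 and end > 280.6 Ma: Stenian (1200–1000), Tonian (1000–720), Cryogenian (720–635), Ediacaran (635–538.8), Cambrian (538.8–485.4), Ordovician (485.4–443.8), Silurian (443.8–419.2), Devonian (419.2–358.9), Carboniferous (358.9–298.9).
That is 9 complete periods.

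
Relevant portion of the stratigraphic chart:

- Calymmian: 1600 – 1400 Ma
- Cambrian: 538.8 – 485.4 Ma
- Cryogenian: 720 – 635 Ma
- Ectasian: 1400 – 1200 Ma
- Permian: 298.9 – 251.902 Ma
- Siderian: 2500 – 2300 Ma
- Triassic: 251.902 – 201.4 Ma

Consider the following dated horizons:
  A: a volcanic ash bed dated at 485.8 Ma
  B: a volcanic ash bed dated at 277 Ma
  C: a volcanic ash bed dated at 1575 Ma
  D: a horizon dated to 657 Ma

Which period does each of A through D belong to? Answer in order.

Match each age against the start–end ranges in the excerpt: A = 485.8 Ma → Cambrian (538.8–485.4); B = 277 Ma → Permian (298.9–251.902); C = 1575 Ma → Calymmian (1600–1400); D = 657 Ma → Cryogenian (720–635).

A — Cambrian; B — Permian; C — Calymmian; D — Cryogenian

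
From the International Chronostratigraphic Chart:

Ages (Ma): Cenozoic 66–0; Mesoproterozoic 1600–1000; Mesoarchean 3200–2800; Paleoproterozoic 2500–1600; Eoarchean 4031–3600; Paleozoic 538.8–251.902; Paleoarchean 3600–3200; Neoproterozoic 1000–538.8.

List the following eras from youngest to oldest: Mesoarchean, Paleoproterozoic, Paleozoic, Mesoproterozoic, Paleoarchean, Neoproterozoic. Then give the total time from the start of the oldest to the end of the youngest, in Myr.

Paleozoic, Neoproterozoic, Mesoproterozoic, Paleoproterozoic, Mesoarchean, Paleoarchean; total span 3348.098 Myr

Start ages (Ma): Paleoarchean 3600, Mesoarchean 3200, Paleoproterozoic 2500, Mesoproterozoic 1600, Neoproterozoic 1000, Paleozoic 538.8.
Ordered youngest to oldest: Paleozoic, Neoproterozoic, Mesoproterozoic, Paleoproterozoic, Mesoarchean, Paleoarchean.
Span = 3600 − 251.902 = 3348.098 Myr.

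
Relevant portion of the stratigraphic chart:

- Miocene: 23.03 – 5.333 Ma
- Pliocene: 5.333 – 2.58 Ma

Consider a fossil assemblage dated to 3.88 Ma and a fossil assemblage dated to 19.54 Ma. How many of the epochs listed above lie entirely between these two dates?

The older date is 19.54 Ma and the younger is 3.88 Ma.
No epoch both begins after 19.54 Ma and ends before 3.88 Ma, so the count is 0.

0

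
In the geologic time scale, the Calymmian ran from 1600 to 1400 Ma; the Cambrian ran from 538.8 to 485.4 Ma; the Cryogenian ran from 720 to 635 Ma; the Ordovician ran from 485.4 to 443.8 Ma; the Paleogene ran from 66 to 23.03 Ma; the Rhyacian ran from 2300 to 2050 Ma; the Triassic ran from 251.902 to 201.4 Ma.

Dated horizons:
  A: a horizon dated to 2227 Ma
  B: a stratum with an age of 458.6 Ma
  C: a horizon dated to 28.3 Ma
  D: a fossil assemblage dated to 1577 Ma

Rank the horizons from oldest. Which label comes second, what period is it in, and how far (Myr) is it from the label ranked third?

D, in the Calymmian; 1118.4 million years to B

Sorted oldest-first by Ma: A (2227), D (1577), B (458.6), C (28.3).
The second oldest is D at 1577 Ma, which lies in 1600–1400 Ma: the Calymmian.
The third oldest is B at 458.6 Ma; separation = |1577 − 458.6| = 1118.4 Myr.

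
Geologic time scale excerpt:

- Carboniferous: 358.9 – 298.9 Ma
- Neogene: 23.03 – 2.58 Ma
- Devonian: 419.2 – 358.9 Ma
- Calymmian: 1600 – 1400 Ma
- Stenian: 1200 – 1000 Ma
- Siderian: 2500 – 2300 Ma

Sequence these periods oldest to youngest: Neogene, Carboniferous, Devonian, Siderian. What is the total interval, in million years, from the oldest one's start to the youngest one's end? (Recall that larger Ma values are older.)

Siderian → Devonian → Carboniferous → Neogene; total span 2497.42 Myr

Start ages (Ma): Siderian 2500, Devonian 419.2, Carboniferous 358.9, Neogene 23.03.
Ordered oldest to youngest: Siderian, Devonian, Carboniferous, Neogene.
Span = 2500 − 2.58 = 2497.42 Myr.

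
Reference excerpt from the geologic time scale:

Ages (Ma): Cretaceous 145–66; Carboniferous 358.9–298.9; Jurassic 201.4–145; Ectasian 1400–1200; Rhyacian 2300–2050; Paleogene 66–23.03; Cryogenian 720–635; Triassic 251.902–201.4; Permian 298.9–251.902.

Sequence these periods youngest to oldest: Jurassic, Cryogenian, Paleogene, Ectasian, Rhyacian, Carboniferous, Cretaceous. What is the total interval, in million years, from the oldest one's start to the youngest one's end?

Start ages (Ma): Rhyacian 2300, Ectasian 1400, Cryogenian 720, Carboniferous 358.9, Jurassic 201.4, Cretaceous 145, Paleogene 66.
Ordered youngest to oldest: Paleogene, Cretaceous, Jurassic, Carboniferous, Cryogenian, Ectasian, Rhyacian.
Span = 2300 − 23.03 = 2276.97 Myr.

Paleogene → Cretaceous → Jurassic → Carboniferous → Cryogenian → Ectasian → Rhyacian; total span 2276.97 Myr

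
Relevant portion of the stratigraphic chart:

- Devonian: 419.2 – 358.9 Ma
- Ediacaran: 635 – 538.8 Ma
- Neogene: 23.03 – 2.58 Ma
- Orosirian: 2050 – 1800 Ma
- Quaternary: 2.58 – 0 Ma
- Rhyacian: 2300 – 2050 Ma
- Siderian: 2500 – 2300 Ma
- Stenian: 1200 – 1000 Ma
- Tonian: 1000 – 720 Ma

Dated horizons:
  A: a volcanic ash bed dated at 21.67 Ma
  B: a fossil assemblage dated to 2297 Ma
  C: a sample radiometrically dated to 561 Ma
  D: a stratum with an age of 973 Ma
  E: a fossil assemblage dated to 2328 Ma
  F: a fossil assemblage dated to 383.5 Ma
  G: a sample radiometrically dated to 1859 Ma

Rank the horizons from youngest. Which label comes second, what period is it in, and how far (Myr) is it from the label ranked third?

Sorted youngest-first by Ma: A (21.67), F (383.5), C (561), D (973), G (1859), B (2297), E (2328).
The second youngest is F at 383.5 Ma, which lies in 419.2–358.9 Ma: the Devonian.
The third youngest is C at 561 Ma; separation = |383.5 − 561| = 177.5 Myr.

F, in the Devonian; 177.5 million years to C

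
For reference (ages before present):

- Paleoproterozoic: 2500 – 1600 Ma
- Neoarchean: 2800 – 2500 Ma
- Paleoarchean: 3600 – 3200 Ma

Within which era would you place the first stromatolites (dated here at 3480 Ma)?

3480 Ma lies between 3600 and 3200 Ma, so it falls in the Paleoarchean.

Paleoarchean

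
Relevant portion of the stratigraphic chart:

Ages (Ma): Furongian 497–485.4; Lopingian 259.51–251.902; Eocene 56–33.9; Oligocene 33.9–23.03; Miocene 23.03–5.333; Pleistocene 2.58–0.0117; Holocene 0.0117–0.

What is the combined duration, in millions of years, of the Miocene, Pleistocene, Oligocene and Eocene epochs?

Duration is start − end for each: (23.03 − 5.333) + (2.58 − 0.0117) + (33.9 − 23.03) + (56 − 33.9).
That is 17.697 + 2.5683 + 10.87 + 22.1, which totals 53.2353 million years.

53.2353 million years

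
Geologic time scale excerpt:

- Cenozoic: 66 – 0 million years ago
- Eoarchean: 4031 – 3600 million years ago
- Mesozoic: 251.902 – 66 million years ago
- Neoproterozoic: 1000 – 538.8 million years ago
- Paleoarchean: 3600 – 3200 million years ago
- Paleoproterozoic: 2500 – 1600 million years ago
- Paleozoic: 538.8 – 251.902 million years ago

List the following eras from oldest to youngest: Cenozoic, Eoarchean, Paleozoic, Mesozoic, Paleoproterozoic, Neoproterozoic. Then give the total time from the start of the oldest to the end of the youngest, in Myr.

Start ages (Ma): Eoarchean 4031, Paleoproterozoic 2500, Neoproterozoic 1000, Paleozoic 538.8, Mesozoic 251.902, Cenozoic 66.
Ordered oldest to youngest: Eoarchean, Paleoproterozoic, Neoproterozoic, Paleozoic, Mesozoic, Cenozoic.
Span = 4031 − 0 = 4031 Myr.

Eoarchean, Paleoproterozoic, Neoproterozoic, Paleozoic, Mesozoic, Cenozoic; total span 4031 Myr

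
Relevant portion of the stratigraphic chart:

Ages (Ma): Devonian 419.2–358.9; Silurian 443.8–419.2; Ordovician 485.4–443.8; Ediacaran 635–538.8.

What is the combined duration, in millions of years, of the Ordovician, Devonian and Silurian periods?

126.5 million years

Each duration: Ordovician = 41.6; Devonian = 60.3; Silurian = 24.6.
Sum: 41.6 + 60.3 + 24.6 = 126.5 Myr.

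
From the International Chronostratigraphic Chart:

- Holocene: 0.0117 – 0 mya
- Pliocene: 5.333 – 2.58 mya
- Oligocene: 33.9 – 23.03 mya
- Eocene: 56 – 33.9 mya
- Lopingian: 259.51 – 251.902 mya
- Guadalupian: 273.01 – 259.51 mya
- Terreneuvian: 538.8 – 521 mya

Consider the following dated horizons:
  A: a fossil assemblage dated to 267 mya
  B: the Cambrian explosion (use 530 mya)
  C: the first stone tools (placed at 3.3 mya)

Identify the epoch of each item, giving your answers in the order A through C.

Match each age against the start–end ranges in the excerpt: A = 267 Ma → Guadalupian (273.01–259.51); B = 530 Ma → Terreneuvian (538.8–521); C = 3.3 Ma → Pliocene (5.333–2.58).

A — Guadalupian; B — Terreneuvian; C — Pliocene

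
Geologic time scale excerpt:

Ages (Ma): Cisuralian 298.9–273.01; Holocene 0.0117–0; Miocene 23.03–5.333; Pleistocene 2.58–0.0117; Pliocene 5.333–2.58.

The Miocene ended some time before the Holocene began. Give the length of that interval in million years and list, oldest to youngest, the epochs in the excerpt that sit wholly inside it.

The Miocene closes at 5.333 Ma and the Holocene opens at 0.0117 Ma, so the interval is 5.333 − 0.0117 = 5.3213 Myr.
An epoch fits inside if it starts at or after 5.333 Ma and ends at or before 0.0117 Ma; oldest first that gives Pliocene, Pleistocene.

5.3213 million years; Pliocene, Pleistocene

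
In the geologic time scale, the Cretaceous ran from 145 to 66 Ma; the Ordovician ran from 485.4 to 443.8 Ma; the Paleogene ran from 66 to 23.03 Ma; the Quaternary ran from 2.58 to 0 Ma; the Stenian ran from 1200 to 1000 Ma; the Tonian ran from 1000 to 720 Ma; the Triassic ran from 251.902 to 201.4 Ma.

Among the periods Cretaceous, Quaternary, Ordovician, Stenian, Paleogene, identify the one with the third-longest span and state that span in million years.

Durations: Cretaceous 79; Quaternary 2.58; Ordovician 41.6; Stenian 200; Paleogene 42.97 Myr.
Sorted longest-first: Stenian (200), Cretaceous (79), Paleogene (42.97), Ordovician (41.6), Quaternary (2.58).
The third longest is Paleogene at 42.97 Myr.

Paleogene, 42.97 million years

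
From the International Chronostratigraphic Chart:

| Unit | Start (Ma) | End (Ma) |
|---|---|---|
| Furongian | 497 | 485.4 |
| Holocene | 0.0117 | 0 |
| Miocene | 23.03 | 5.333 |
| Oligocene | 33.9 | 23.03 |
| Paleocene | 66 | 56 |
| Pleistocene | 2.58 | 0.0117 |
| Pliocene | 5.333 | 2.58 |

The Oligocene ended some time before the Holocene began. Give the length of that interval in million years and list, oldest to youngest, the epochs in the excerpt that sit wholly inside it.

End of Oligocene = 23.03 Ma; start of Holocene = 0.0117 Ma.
Gap = 23.03 − 0.0117 = 23.0183 Myr.
Epochs wholly inside 23.03–0.0117 Ma: Miocene (23.03–5.333), Pliocene (5.333–2.58), Pleistocene (2.58–0.0117).

23.0183 million years; Miocene, Pliocene, Pleistocene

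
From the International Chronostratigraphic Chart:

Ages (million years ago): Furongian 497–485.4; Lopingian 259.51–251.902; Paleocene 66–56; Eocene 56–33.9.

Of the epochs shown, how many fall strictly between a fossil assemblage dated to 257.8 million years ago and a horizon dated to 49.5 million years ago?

1

257.8 Ma sits inside the Lopingian (259.51–251.902) and 49.5 Ma inside the Eocene (56–33.9); neither of those is wholly between the two dates.
The listed epochs lying completely between them are Paleocene — 1 in all.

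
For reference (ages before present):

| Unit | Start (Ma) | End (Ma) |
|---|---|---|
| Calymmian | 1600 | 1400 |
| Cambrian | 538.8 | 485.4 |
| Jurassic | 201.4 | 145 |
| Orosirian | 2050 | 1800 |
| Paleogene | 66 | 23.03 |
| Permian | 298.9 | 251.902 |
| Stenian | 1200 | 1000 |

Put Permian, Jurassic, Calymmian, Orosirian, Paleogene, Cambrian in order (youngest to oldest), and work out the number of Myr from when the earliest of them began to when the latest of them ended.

Start ages (Ma): Orosirian 2050, Calymmian 1600, Cambrian 538.8, Permian 298.9, Jurassic 201.4, Paleogene 66.
Ordered youngest to oldest: Paleogene, Jurassic, Permian, Cambrian, Calymmian, Orosirian.
Span = 2050 − 23.03 = 2026.97 Myr.

Paleogene, Jurassic, Permian, Cambrian, Calymmian, Orosirian; total span 2026.97 Myr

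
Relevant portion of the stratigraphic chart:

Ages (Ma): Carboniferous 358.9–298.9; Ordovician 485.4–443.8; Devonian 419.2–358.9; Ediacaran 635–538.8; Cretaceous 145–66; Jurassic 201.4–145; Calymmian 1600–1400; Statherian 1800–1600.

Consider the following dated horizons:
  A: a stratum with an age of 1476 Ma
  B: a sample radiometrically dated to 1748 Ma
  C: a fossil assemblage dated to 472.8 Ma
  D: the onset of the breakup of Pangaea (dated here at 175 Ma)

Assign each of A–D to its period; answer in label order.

A — Calymmian; B — Statherian; C — Ordovician; D — Jurassic

A: 1476 Ma lies in 1600–1400 Ma, so Calymmian.
B: 1748 Ma lies in 1800–1600 Ma, so Statherian.
C: 472.8 Ma lies in 485.4–443.8 Ma, so Ordovician.
D: 175 Ma lies in 201.4–145 Ma, so Jurassic.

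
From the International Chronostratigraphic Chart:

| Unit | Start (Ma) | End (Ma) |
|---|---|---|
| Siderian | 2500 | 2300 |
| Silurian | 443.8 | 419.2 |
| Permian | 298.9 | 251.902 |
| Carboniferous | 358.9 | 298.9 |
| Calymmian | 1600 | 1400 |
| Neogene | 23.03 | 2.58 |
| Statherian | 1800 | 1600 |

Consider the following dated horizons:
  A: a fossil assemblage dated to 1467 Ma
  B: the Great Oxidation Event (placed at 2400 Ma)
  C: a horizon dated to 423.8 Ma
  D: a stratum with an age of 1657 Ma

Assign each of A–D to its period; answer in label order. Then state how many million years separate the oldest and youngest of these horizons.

Match each age against the start–end ranges in the excerpt: A = 1467 Ma → Calymmian (1600–1400); B = 2400 Ma → Siderian (2500–2300); C = 423.8 Ma → Silurian (443.8–419.2); D = 1657 Ma → Statherian (1800–1600).
The largest age is 2400 Ma and the smallest is 423.8 Ma; their difference is 1976.2 Myr.

A — Calymmian; B — Siderian; C — Silurian; D — Statherian; span 1976.2 million years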